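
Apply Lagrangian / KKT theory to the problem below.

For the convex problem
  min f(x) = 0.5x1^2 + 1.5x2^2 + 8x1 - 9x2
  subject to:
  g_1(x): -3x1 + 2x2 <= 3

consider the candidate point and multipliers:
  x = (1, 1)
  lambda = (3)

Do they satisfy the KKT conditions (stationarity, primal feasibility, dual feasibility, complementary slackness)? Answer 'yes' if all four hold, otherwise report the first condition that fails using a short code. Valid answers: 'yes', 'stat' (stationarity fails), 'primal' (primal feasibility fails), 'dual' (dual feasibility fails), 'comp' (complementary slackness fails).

Gradient of f: grad f(x) = Q x + c = (9, -6)
Constraint values g_i(x) = a_i^T x - b_i:
  g_1((1, 1)) = -4
Stationarity residual: grad f(x) + sum_i lambda_i a_i = (0, 0)
  -> stationarity OK
Primal feasibility (all g_i <= 0): OK
Dual feasibility (all lambda_i >= 0): OK
Complementary slackness (lambda_i * g_i(x) = 0 for all i): FAILS

Verdict: the first failing condition is complementary_slackness -> comp.

comp


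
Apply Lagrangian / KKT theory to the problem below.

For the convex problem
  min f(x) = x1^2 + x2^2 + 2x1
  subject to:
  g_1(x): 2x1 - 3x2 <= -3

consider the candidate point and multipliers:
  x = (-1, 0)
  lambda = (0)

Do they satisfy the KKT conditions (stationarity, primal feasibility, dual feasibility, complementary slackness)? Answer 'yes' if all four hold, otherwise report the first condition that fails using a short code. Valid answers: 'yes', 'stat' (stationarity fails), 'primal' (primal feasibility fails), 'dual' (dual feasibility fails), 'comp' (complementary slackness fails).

Gradient of f: grad f(x) = Q x + c = (0, 0)
Constraint values g_i(x) = a_i^T x - b_i:
  g_1((-1, 0)) = 1
Stationarity residual: grad f(x) + sum_i lambda_i a_i = (0, 0)
  -> stationarity OK
Primal feasibility (all g_i <= 0): FAILS
Dual feasibility (all lambda_i >= 0): OK
Complementary slackness (lambda_i * g_i(x) = 0 for all i): OK

Verdict: the first failing condition is primal_feasibility -> primal.

primal


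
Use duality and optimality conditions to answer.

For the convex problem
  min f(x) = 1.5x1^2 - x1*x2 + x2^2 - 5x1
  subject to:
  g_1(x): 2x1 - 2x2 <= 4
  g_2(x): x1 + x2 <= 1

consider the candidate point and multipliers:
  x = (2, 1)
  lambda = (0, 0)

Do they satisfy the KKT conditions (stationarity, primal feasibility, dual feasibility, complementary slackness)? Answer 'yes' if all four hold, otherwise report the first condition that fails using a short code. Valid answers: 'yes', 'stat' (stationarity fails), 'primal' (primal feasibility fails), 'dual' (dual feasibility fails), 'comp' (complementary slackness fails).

Gradient of f: grad f(x) = Q x + c = (0, 0)
Constraint values g_i(x) = a_i^T x - b_i:
  g_1((2, 1)) = -2
  g_2((2, 1)) = 2
Stationarity residual: grad f(x) + sum_i lambda_i a_i = (0, 0)
  -> stationarity OK
Primal feasibility (all g_i <= 0): FAILS
Dual feasibility (all lambda_i >= 0): OK
Complementary slackness (lambda_i * g_i(x) = 0 for all i): OK

Verdict: the first failing condition is primal_feasibility -> primal.

primal


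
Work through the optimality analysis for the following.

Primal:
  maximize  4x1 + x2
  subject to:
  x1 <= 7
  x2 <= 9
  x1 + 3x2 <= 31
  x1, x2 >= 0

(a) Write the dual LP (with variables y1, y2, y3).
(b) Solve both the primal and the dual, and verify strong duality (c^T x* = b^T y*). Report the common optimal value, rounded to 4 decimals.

The standard primal-dual pair for 'max c^T x s.t. A x <= b, x >= 0' is:
  Dual:  min b^T y  s.t.  A^T y >= c,  y >= 0.

So the dual LP is:
  minimize  7y1 + 9y2 + 31y3
  subject to:
    y1 + y3 >= 4
    y2 + 3y3 >= 1
    y1, y2, y3 >= 0

Solving the primal: x* = (7, 8).
  primal value c^T x* = 36.
Solving the dual: y* = (3.6667, 0, 0.3333).
  dual value b^T y* = 36.
Strong duality: c^T x* = b^T y*. Confirmed.

36


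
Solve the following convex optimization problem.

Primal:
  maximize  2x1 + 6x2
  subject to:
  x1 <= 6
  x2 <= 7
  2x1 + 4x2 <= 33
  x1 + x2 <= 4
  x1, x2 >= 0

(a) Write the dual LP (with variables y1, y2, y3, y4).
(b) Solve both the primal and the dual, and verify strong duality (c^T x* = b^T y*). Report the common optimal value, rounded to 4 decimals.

The standard primal-dual pair for 'max c^T x s.t. A x <= b, x >= 0' is:
  Dual:  min b^T y  s.t.  A^T y >= c,  y >= 0.

So the dual LP is:
  minimize  6y1 + 7y2 + 33y3 + 4y4
  subject to:
    y1 + 2y3 + y4 >= 2
    y2 + 4y3 + y4 >= 6
    y1, y2, y3, y4 >= 0

Solving the primal: x* = (0, 4).
  primal value c^T x* = 24.
Solving the dual: y* = (0, 0, 0, 6).
  dual value b^T y* = 24.
Strong duality: c^T x* = b^T y*. Confirmed.

24


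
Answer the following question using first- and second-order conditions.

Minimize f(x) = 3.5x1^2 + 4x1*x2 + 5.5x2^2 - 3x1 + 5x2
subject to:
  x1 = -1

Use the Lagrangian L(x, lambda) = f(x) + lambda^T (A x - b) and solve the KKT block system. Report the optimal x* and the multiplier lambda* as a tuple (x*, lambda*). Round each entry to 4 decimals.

Form the Lagrangian:
  L(x, lambda) = (1/2) x^T Q x + c^T x + lambda^T (A x - b)
Stationarity (grad_x L = 0): Q x + c + A^T lambda = 0.
Primal feasibility: A x = b.

This gives the KKT block system:
  [ Q   A^T ] [ x     ]   [-c ]
  [ A    0  ] [ lambda ] = [ b ]

Solving the linear system:
  x*      = (-1, -0.0909)
  lambda* = (10.3636)
  f(x*)   = 6.4545

x* = (-1, -0.0909), lambda* = (10.3636)


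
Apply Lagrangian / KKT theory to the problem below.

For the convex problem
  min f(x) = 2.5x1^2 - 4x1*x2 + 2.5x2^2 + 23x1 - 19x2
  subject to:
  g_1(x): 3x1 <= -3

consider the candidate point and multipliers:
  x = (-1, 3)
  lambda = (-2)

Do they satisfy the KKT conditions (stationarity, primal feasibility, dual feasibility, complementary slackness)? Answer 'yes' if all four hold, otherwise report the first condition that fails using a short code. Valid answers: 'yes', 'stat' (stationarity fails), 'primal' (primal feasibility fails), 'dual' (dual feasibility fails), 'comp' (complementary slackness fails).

Gradient of f: grad f(x) = Q x + c = (6, 0)
Constraint values g_i(x) = a_i^T x - b_i:
  g_1((-1, 3)) = 0
Stationarity residual: grad f(x) + sum_i lambda_i a_i = (0, 0)
  -> stationarity OK
Primal feasibility (all g_i <= 0): OK
Dual feasibility (all lambda_i >= 0): FAILS
Complementary slackness (lambda_i * g_i(x) = 0 for all i): OK

Verdict: the first failing condition is dual_feasibility -> dual.

dual


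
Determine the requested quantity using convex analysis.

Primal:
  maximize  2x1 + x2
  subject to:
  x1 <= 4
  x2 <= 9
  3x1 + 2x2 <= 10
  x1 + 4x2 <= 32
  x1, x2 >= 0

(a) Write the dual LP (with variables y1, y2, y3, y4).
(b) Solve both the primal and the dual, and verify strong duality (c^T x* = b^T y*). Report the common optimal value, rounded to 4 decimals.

The standard primal-dual pair for 'max c^T x s.t. A x <= b, x >= 0' is:
  Dual:  min b^T y  s.t.  A^T y >= c,  y >= 0.

So the dual LP is:
  minimize  4y1 + 9y2 + 10y3 + 32y4
  subject to:
    y1 + 3y3 + y4 >= 2
    y2 + 2y3 + 4y4 >= 1
    y1, y2, y3, y4 >= 0

Solving the primal: x* = (3.3333, 0).
  primal value c^T x* = 6.6667.
Solving the dual: y* = (0, 0, 0.6667, 0).
  dual value b^T y* = 6.6667.
Strong duality: c^T x* = b^T y*. Confirmed.

6.6667


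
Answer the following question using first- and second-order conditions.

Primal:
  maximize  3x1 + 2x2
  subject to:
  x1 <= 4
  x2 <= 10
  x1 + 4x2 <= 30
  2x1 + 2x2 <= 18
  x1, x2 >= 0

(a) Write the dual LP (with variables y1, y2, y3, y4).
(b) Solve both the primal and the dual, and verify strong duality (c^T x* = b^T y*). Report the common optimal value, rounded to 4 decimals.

The standard primal-dual pair for 'max c^T x s.t. A x <= b, x >= 0' is:
  Dual:  min b^T y  s.t.  A^T y >= c,  y >= 0.

So the dual LP is:
  minimize  4y1 + 10y2 + 30y3 + 18y4
  subject to:
    y1 + y3 + 2y4 >= 3
    y2 + 4y3 + 2y4 >= 2
    y1, y2, y3, y4 >= 0

Solving the primal: x* = (4, 5).
  primal value c^T x* = 22.
Solving the dual: y* = (1, 0, 0, 1).
  dual value b^T y* = 22.
Strong duality: c^T x* = b^T y*. Confirmed.

22


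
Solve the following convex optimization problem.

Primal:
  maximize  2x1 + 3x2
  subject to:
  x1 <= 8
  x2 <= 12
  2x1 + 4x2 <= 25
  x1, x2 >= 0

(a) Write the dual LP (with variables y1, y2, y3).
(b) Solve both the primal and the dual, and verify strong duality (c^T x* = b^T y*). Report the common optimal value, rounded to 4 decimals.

The standard primal-dual pair for 'max c^T x s.t. A x <= b, x >= 0' is:
  Dual:  min b^T y  s.t.  A^T y >= c,  y >= 0.

So the dual LP is:
  minimize  8y1 + 12y2 + 25y3
  subject to:
    y1 + 2y3 >= 2
    y2 + 4y3 >= 3
    y1, y2, y3 >= 0

Solving the primal: x* = (8, 2.25).
  primal value c^T x* = 22.75.
Solving the dual: y* = (0.5, 0, 0.75).
  dual value b^T y* = 22.75.
Strong duality: c^T x* = b^T y*. Confirmed.

22.75


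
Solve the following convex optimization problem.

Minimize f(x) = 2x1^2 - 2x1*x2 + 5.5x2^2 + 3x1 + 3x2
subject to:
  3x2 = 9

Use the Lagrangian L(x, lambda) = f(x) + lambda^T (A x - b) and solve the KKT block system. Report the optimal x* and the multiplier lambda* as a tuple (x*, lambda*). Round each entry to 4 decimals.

Form the Lagrangian:
  L(x, lambda) = (1/2) x^T Q x + c^T x + lambda^T (A x - b)
Stationarity (grad_x L = 0): Q x + c + A^T lambda = 0.
Primal feasibility: A x = b.

This gives the KKT block system:
  [ Q   A^T ] [ x     ]   [-c ]
  [ A    0  ] [ lambda ] = [ b ]

Solving the linear system:
  x*      = (0.75, 3)
  lambda* = (-11.5)
  f(x*)   = 57.375

x* = (0.75, 3), lambda* = (-11.5)


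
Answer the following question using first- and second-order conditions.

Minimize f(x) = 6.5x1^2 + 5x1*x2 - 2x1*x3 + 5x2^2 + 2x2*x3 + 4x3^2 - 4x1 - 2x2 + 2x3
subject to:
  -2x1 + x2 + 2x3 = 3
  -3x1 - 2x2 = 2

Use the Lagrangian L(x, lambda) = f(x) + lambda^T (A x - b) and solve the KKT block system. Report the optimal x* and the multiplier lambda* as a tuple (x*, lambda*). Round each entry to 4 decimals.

Form the Lagrangian:
  L(x, lambda) = (1/2) x^T Q x + c^T x + lambda^T (A x - b)
Stationarity (grad_x L = 0): Q x + c + A^T lambda = 0.
Primal feasibility: A x = b.

This gives the KKT block system:
  [ Q   A^T ] [ x     ]   [-c ]
  [ A    0  ] [ lambda ] = [ b ]

Solving the linear system:
  x*      = (-0.9818, 0.4727, 0.2818)
  lambda* = (-3.5818, -2.6)
  f(x*)   = 9.7455

x* = (-0.9818, 0.4727, 0.2818), lambda* = (-3.5818, -2.6)


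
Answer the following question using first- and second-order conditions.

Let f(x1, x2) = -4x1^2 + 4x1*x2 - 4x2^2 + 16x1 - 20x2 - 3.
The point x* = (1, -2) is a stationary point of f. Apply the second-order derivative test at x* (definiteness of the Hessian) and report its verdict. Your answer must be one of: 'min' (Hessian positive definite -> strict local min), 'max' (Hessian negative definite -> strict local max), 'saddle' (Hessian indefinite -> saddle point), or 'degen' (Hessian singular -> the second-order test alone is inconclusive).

Compute the Hessian H = grad^2 f:
  H = [[-8, 4], [4, -8]]
Verify stationarity: grad f(x*) = H x* + g = (0, 0).
Eigenvalues of H: -12, -4.
Both eigenvalues < 0, so H is negative definite -> x* is a strict local max.

max


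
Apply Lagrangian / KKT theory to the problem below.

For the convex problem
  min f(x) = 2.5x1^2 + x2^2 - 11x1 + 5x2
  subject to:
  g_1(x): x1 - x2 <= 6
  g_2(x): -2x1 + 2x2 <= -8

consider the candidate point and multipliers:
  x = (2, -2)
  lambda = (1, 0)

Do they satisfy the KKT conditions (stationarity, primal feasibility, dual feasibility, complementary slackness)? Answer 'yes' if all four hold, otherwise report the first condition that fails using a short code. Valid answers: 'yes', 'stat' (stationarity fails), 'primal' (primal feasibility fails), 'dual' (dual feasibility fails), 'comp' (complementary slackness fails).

Gradient of f: grad f(x) = Q x + c = (-1, 1)
Constraint values g_i(x) = a_i^T x - b_i:
  g_1((2, -2)) = -2
  g_2((2, -2)) = 0
Stationarity residual: grad f(x) + sum_i lambda_i a_i = (0, 0)
  -> stationarity OK
Primal feasibility (all g_i <= 0): OK
Dual feasibility (all lambda_i >= 0): OK
Complementary slackness (lambda_i * g_i(x) = 0 for all i): FAILS

Verdict: the first failing condition is complementary_slackness -> comp.

comp


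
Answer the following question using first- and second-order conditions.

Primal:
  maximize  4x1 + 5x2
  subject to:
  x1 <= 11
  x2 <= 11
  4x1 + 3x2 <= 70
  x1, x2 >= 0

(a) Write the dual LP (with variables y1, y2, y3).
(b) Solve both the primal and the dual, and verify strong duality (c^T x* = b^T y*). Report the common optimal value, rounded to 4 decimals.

The standard primal-dual pair for 'max c^T x s.t. A x <= b, x >= 0' is:
  Dual:  min b^T y  s.t.  A^T y >= c,  y >= 0.

So the dual LP is:
  minimize  11y1 + 11y2 + 70y3
  subject to:
    y1 + 4y3 >= 4
    y2 + 3y3 >= 5
    y1, y2, y3 >= 0

Solving the primal: x* = (9.25, 11).
  primal value c^T x* = 92.
Solving the dual: y* = (0, 2, 1).
  dual value b^T y* = 92.
Strong duality: c^T x* = b^T y*. Confirmed.

92


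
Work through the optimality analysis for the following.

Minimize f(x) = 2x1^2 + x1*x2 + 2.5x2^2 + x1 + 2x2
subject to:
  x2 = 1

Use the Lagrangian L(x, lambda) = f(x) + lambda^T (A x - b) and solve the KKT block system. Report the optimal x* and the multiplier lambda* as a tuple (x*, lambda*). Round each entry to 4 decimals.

Form the Lagrangian:
  L(x, lambda) = (1/2) x^T Q x + c^T x + lambda^T (A x - b)
Stationarity (grad_x L = 0): Q x + c + A^T lambda = 0.
Primal feasibility: A x = b.

This gives the KKT block system:
  [ Q   A^T ] [ x     ]   [-c ]
  [ A    0  ] [ lambda ] = [ b ]

Solving the linear system:
  x*      = (-0.5, 1)
  lambda* = (-6.5)
  f(x*)   = 4

x* = (-0.5, 1), lambda* = (-6.5)


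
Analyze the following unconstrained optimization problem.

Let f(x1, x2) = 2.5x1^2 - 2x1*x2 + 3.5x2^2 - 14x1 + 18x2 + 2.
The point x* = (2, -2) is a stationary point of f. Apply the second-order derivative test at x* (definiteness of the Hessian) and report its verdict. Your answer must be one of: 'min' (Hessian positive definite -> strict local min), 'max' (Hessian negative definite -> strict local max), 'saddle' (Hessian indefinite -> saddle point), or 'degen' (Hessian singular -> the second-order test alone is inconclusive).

Compute the Hessian H = grad^2 f:
  H = [[5, -2], [-2, 7]]
Verify stationarity: grad f(x*) = H x* + g = (0, 0).
Eigenvalues of H: 3.7639, 8.2361.
Both eigenvalues > 0, so H is positive definite -> x* is a strict local min.

min


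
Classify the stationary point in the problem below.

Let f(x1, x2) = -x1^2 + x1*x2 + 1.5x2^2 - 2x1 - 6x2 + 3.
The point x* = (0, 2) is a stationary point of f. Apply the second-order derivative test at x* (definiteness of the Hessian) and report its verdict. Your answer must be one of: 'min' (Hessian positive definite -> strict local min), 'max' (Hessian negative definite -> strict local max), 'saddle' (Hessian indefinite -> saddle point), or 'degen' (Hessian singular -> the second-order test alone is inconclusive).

Compute the Hessian H = grad^2 f:
  H = [[-2, 1], [1, 3]]
Verify stationarity: grad f(x*) = H x* + g = (0, 0).
Eigenvalues of H: -2.1926, 3.1926.
Eigenvalues have mixed signs, so H is indefinite -> x* is a saddle point.

saddle


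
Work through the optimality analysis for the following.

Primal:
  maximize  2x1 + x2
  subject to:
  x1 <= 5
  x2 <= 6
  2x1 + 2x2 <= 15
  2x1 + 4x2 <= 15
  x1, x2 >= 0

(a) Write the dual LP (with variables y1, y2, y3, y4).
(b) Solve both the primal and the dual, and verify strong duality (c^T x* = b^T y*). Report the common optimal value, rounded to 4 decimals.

The standard primal-dual pair for 'max c^T x s.t. A x <= b, x >= 0' is:
  Dual:  min b^T y  s.t.  A^T y >= c,  y >= 0.

So the dual LP is:
  minimize  5y1 + 6y2 + 15y3 + 15y4
  subject to:
    y1 + 2y3 + 2y4 >= 2
    y2 + 2y3 + 4y4 >= 1
    y1, y2, y3, y4 >= 0

Solving the primal: x* = (5, 1.25).
  primal value c^T x* = 11.25.
Solving the dual: y* = (1.5, 0, 0, 0.25).
  dual value b^T y* = 11.25.
Strong duality: c^T x* = b^T y*. Confirmed.

11.25


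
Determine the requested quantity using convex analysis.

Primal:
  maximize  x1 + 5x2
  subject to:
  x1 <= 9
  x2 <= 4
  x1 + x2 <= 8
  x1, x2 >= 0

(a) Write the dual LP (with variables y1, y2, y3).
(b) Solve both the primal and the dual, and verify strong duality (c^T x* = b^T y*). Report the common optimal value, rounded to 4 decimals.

The standard primal-dual pair for 'max c^T x s.t. A x <= b, x >= 0' is:
  Dual:  min b^T y  s.t.  A^T y >= c,  y >= 0.

So the dual LP is:
  minimize  9y1 + 4y2 + 8y3
  subject to:
    y1 + y3 >= 1
    y2 + y3 >= 5
    y1, y2, y3 >= 0

Solving the primal: x* = (4, 4).
  primal value c^T x* = 24.
Solving the dual: y* = (0, 4, 1).
  dual value b^T y* = 24.
Strong duality: c^T x* = b^T y*. Confirmed.

24


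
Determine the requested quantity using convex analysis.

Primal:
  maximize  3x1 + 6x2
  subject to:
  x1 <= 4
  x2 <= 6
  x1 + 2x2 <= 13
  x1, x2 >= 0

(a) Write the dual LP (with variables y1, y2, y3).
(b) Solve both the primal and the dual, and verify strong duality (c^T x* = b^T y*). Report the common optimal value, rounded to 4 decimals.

The standard primal-dual pair for 'max c^T x s.t. A x <= b, x >= 0' is:
  Dual:  min b^T y  s.t.  A^T y >= c,  y >= 0.

So the dual LP is:
  minimize  4y1 + 6y2 + 13y3
  subject to:
    y1 + y3 >= 3
    y2 + 2y3 >= 6
    y1, y2, y3 >= 0

Solving the primal: x* = (1, 6).
  primal value c^T x* = 39.
Solving the dual: y* = (0, 0, 3).
  dual value b^T y* = 39.
Strong duality: c^T x* = b^T y*. Confirmed.

39


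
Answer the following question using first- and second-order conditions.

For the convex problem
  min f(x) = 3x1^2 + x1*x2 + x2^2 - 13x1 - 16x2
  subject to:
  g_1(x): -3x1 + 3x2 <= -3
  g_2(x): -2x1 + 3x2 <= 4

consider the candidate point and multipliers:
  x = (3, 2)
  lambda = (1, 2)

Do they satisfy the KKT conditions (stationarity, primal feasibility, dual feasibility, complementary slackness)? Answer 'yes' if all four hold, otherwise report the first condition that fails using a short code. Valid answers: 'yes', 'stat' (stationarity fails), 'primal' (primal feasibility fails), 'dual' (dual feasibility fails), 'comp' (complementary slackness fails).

Gradient of f: grad f(x) = Q x + c = (7, -9)
Constraint values g_i(x) = a_i^T x - b_i:
  g_1((3, 2)) = 0
  g_2((3, 2)) = -4
Stationarity residual: grad f(x) + sum_i lambda_i a_i = (0, 0)
  -> stationarity OK
Primal feasibility (all g_i <= 0): OK
Dual feasibility (all lambda_i >= 0): OK
Complementary slackness (lambda_i * g_i(x) = 0 for all i): FAILS

Verdict: the first failing condition is complementary_slackness -> comp.

comp


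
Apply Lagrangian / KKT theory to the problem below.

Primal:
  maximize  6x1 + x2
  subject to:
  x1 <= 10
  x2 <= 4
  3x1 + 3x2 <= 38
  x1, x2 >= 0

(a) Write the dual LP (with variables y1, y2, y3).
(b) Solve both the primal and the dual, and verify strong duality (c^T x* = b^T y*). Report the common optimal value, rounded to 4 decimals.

The standard primal-dual pair for 'max c^T x s.t. A x <= b, x >= 0' is:
  Dual:  min b^T y  s.t.  A^T y >= c,  y >= 0.

So the dual LP is:
  minimize  10y1 + 4y2 + 38y3
  subject to:
    y1 + 3y3 >= 6
    y2 + 3y3 >= 1
    y1, y2, y3 >= 0

Solving the primal: x* = (10, 2.6667).
  primal value c^T x* = 62.6667.
Solving the dual: y* = (5, 0, 0.3333).
  dual value b^T y* = 62.6667.
Strong duality: c^T x* = b^T y*. Confirmed.

62.6667


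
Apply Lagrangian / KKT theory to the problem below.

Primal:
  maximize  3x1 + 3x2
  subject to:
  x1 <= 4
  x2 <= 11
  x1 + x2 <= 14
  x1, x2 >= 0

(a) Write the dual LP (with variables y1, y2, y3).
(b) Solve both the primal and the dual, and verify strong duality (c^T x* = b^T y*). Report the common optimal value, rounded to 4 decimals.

The standard primal-dual pair for 'max c^T x s.t. A x <= b, x >= 0' is:
  Dual:  min b^T y  s.t.  A^T y >= c,  y >= 0.

So the dual LP is:
  minimize  4y1 + 11y2 + 14y3
  subject to:
    y1 + y3 >= 3
    y2 + y3 >= 3
    y1, y2, y3 >= 0

Solving the primal: x* = (3, 11).
  primal value c^T x* = 42.
Solving the dual: y* = (0, 0, 3).
  dual value b^T y* = 42.
Strong duality: c^T x* = b^T y*. Confirmed.

42


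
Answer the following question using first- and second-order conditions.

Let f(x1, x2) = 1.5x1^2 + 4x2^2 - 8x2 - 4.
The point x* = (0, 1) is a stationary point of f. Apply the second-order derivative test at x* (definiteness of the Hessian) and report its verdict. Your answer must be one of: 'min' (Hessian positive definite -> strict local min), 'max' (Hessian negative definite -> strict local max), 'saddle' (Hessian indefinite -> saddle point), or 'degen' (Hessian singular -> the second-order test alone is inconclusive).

Compute the Hessian H = grad^2 f:
  H = [[3, 0], [0, 8]]
Verify stationarity: grad f(x*) = H x* + g = (0, 0).
Eigenvalues of H: 3, 8.
Both eigenvalues > 0, so H is positive definite -> x* is a strict local min.

min


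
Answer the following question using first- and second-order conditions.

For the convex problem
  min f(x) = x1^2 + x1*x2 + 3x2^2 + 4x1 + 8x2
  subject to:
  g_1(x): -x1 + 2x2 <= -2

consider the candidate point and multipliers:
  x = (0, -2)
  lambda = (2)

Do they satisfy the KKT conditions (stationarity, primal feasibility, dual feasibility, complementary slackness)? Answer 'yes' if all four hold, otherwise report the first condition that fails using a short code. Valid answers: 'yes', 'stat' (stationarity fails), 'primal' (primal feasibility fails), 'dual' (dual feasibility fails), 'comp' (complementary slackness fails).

Gradient of f: grad f(x) = Q x + c = (2, -4)
Constraint values g_i(x) = a_i^T x - b_i:
  g_1((0, -2)) = -2
Stationarity residual: grad f(x) + sum_i lambda_i a_i = (0, 0)
  -> stationarity OK
Primal feasibility (all g_i <= 0): OK
Dual feasibility (all lambda_i >= 0): OK
Complementary slackness (lambda_i * g_i(x) = 0 for all i): FAILS

Verdict: the first failing condition is complementary_slackness -> comp.

comp


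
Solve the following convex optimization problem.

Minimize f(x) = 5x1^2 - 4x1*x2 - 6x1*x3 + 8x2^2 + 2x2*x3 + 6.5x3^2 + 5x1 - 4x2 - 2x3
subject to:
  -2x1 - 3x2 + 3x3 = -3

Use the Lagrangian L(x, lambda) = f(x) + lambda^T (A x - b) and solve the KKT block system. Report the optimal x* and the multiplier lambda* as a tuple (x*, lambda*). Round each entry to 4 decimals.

Form the Lagrangian:
  L(x, lambda) = (1/2) x^T Q x + c^T x + lambda^T (A x - b)
Stationarity (grad_x L = 0): Q x + c + A^T lambda = 0.
Primal feasibility: A x = b.

This gives the KKT block system:
  [ Q   A^T ] [ x     ]   [-c ]
  [ A    0  ] [ lambda ] = [ b ]

Solving the linear system:
  x*      = (-0.1286, 0.6364, -0.4494)
  lambda* = (1.9325)
  f(x*)   = 1.7539

x* = (-0.1286, 0.6364, -0.4494), lambda* = (1.9325)


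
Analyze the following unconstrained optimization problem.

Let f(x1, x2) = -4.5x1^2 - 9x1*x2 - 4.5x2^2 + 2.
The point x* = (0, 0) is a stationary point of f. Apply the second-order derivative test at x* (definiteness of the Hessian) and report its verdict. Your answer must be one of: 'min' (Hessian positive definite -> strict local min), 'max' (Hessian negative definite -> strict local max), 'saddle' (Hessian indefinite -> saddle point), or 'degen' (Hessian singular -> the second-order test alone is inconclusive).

Compute the Hessian H = grad^2 f:
  H = [[-9, -9], [-9, -9]]
Verify stationarity: grad f(x*) = H x* + g = (0, 0).
Eigenvalues of H: -18, 0.
H has a zero eigenvalue (singular; negative semidefinite but not definite), so H is neither positive definite, negative definite, nor indefinite. The second-order test alone is inconclusive -> degen.
(Indeed, f is constant along the null direction of H through x*, so x* is not a strict local extremum.)

degen


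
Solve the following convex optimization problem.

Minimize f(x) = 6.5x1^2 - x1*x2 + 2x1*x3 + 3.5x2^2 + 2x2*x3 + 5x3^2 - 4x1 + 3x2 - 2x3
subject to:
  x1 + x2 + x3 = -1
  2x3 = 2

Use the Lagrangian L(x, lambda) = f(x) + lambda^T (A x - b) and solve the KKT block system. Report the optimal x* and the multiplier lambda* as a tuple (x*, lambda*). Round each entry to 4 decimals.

Form the Lagrangian:
  L(x, lambda) = (1/2) x^T Q x + c^T x + lambda^T (A x - b)
Stationarity (grad_x L = 0): Q x + c + A^T lambda = 0.
Primal feasibility: A x = b.

This gives the KKT block system:
  [ Q   A^T ] [ x     ]   [-c ]
  [ A    0  ] [ lambda ] = [ b ]

Solving the linear system:
  x*      = (-0.4091, -1.5909, 1)
  lambda* = (5.7273, -4.8636)
  f(x*)   = 5.1591

x* = (-0.4091, -1.5909, 1), lambda* = (5.7273, -4.8636)


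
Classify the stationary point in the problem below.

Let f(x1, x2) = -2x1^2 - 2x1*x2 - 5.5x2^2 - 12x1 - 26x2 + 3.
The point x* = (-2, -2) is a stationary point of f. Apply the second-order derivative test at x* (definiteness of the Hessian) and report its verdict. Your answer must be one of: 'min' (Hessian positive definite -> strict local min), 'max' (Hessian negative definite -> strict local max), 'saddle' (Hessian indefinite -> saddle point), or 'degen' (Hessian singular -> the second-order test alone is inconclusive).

Compute the Hessian H = grad^2 f:
  H = [[-4, -2], [-2, -11]]
Verify stationarity: grad f(x*) = H x* + g = (0, 0).
Eigenvalues of H: -11.5311, -3.4689.
Both eigenvalues < 0, so H is negative definite -> x* is a strict local max.

max


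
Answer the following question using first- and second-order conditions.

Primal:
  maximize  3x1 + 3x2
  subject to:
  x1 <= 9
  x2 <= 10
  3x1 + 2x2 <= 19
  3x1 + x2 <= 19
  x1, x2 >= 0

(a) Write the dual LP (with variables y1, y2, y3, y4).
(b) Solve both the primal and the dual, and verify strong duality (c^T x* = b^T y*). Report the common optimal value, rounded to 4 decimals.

The standard primal-dual pair for 'max c^T x s.t. A x <= b, x >= 0' is:
  Dual:  min b^T y  s.t.  A^T y >= c,  y >= 0.

So the dual LP is:
  minimize  9y1 + 10y2 + 19y3 + 19y4
  subject to:
    y1 + 3y3 + 3y4 >= 3
    y2 + 2y3 + y4 >= 3
    y1, y2, y3, y4 >= 0

Solving the primal: x* = (0, 9.5).
  primal value c^T x* = 28.5.
Solving the dual: y* = (0, 0, 1.5, 0).
  dual value b^T y* = 28.5.
Strong duality: c^T x* = b^T y*. Confirmed.

28.5


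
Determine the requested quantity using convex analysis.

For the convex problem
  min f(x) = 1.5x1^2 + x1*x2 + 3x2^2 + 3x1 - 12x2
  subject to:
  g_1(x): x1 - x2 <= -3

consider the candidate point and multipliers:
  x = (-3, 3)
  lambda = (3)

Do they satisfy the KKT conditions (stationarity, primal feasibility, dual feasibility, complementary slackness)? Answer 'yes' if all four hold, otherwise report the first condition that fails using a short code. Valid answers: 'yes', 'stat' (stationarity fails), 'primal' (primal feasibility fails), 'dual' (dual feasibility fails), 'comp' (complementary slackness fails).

Gradient of f: grad f(x) = Q x + c = (-3, 3)
Constraint values g_i(x) = a_i^T x - b_i:
  g_1((-3, 3)) = -3
Stationarity residual: grad f(x) + sum_i lambda_i a_i = (0, 0)
  -> stationarity OK
Primal feasibility (all g_i <= 0): OK
Dual feasibility (all lambda_i >= 0): OK
Complementary slackness (lambda_i * g_i(x) = 0 for all i): FAILS

Verdict: the first failing condition is complementary_slackness -> comp.

comp


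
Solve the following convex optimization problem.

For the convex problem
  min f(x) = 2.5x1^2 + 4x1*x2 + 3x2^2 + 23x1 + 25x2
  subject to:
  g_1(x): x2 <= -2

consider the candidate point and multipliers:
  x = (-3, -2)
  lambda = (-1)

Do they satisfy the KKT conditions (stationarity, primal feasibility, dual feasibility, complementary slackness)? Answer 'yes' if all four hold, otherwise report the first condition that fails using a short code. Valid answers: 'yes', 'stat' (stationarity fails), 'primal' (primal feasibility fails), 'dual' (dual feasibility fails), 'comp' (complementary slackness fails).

Gradient of f: grad f(x) = Q x + c = (0, 1)
Constraint values g_i(x) = a_i^T x - b_i:
  g_1((-3, -2)) = 0
Stationarity residual: grad f(x) + sum_i lambda_i a_i = (0, 0)
  -> stationarity OK
Primal feasibility (all g_i <= 0): OK
Dual feasibility (all lambda_i >= 0): FAILS
Complementary slackness (lambda_i * g_i(x) = 0 for all i): OK

Verdict: the first failing condition is dual_feasibility -> dual.

dual


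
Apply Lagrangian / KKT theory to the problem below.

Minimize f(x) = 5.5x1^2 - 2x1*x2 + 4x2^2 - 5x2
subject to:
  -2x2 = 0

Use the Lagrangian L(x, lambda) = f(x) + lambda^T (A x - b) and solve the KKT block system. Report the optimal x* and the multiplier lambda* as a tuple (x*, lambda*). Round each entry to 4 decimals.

Form the Lagrangian:
  L(x, lambda) = (1/2) x^T Q x + c^T x + lambda^T (A x - b)
Stationarity (grad_x L = 0): Q x + c + A^T lambda = 0.
Primal feasibility: A x = b.

This gives the KKT block system:
  [ Q   A^T ] [ x     ]   [-c ]
  [ A    0  ] [ lambda ] = [ b ]

Solving the linear system:
  x*      = (0, 0)
  lambda* = (-2.5)
  f(x*)   = 0

x* = (0, 0), lambda* = (-2.5)


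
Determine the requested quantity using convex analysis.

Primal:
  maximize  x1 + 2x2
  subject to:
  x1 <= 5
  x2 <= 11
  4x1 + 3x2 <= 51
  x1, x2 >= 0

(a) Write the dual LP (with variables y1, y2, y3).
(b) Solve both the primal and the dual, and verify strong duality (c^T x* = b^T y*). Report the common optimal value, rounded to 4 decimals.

The standard primal-dual pair for 'max c^T x s.t. A x <= b, x >= 0' is:
  Dual:  min b^T y  s.t.  A^T y >= c,  y >= 0.

So the dual LP is:
  minimize  5y1 + 11y2 + 51y3
  subject to:
    y1 + 4y3 >= 1
    y2 + 3y3 >= 2
    y1, y2, y3 >= 0

Solving the primal: x* = (4.5, 11).
  primal value c^T x* = 26.5.
Solving the dual: y* = (0, 1.25, 0.25).
  dual value b^T y* = 26.5.
Strong duality: c^T x* = b^T y*. Confirmed.

26.5


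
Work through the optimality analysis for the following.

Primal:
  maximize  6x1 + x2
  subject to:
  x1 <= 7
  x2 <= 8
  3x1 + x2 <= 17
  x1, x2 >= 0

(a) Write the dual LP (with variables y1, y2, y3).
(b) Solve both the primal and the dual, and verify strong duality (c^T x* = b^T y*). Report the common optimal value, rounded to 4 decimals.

The standard primal-dual pair for 'max c^T x s.t. A x <= b, x >= 0' is:
  Dual:  min b^T y  s.t.  A^T y >= c,  y >= 0.

So the dual LP is:
  minimize  7y1 + 8y2 + 17y3
  subject to:
    y1 + 3y3 >= 6
    y2 + y3 >= 1
    y1, y2, y3 >= 0

Solving the primal: x* = (5.6667, 0).
  primal value c^T x* = 34.
Solving the dual: y* = (0, 0, 2).
  dual value b^T y* = 34.
Strong duality: c^T x* = b^T y*. Confirmed.

34


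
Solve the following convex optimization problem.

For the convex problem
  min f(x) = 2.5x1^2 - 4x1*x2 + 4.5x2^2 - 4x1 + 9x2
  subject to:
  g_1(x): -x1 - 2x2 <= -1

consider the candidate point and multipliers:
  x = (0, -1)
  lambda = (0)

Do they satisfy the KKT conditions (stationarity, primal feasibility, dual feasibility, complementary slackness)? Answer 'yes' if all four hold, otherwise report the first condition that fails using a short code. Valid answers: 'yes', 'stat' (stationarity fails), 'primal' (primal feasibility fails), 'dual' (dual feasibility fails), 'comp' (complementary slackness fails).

Gradient of f: grad f(x) = Q x + c = (0, 0)
Constraint values g_i(x) = a_i^T x - b_i:
  g_1((0, -1)) = 3
Stationarity residual: grad f(x) + sum_i lambda_i a_i = (0, 0)
  -> stationarity OK
Primal feasibility (all g_i <= 0): FAILS
Dual feasibility (all lambda_i >= 0): OK
Complementary slackness (lambda_i * g_i(x) = 0 for all i): OK

Verdict: the first failing condition is primal_feasibility -> primal.

primal


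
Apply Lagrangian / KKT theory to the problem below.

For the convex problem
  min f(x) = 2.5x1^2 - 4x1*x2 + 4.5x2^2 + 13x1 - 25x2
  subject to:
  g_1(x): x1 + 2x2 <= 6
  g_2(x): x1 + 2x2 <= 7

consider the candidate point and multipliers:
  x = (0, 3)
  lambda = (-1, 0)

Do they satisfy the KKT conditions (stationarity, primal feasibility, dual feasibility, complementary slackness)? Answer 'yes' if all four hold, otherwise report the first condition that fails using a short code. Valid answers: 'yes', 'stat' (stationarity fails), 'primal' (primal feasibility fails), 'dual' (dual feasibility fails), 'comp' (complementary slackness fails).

Gradient of f: grad f(x) = Q x + c = (1, 2)
Constraint values g_i(x) = a_i^T x - b_i:
  g_1((0, 3)) = 0
  g_2((0, 3)) = -1
Stationarity residual: grad f(x) + sum_i lambda_i a_i = (0, 0)
  -> stationarity OK
Primal feasibility (all g_i <= 0): OK
Dual feasibility (all lambda_i >= 0): FAILS
Complementary slackness (lambda_i * g_i(x) = 0 for all i): OK

Verdict: the first failing condition is dual_feasibility -> dual.

dual


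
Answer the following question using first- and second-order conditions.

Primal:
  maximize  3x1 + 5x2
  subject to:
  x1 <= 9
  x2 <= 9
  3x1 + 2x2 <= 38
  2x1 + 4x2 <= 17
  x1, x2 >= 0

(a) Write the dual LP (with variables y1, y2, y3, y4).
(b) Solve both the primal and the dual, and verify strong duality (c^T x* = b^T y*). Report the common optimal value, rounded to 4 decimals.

The standard primal-dual pair for 'max c^T x s.t. A x <= b, x >= 0' is:
  Dual:  min b^T y  s.t.  A^T y >= c,  y >= 0.

So the dual LP is:
  minimize  9y1 + 9y2 + 38y3 + 17y4
  subject to:
    y1 + 3y3 + 2y4 >= 3
    y2 + 2y3 + 4y4 >= 5
    y1, y2, y3, y4 >= 0

Solving the primal: x* = (8.5, 0).
  primal value c^T x* = 25.5.
Solving the dual: y* = (0, 0, 0, 1.5).
  dual value b^T y* = 25.5.
Strong duality: c^T x* = b^T y*. Confirmed.

25.5


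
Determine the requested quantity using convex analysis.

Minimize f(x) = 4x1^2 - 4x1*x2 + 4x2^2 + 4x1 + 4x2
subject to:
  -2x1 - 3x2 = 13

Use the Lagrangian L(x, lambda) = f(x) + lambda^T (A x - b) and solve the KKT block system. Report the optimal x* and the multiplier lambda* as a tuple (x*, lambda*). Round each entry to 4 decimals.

Form the Lagrangian:
  L(x, lambda) = (1/2) x^T Q x + c^T x + lambda^T (A x - b)
Stationarity (grad_x L = 0): Q x + c + A^T lambda = 0.
Primal feasibility: A x = b.

This gives the KKT block system:
  [ Q   A^T ] [ x     ]   [-c ]
  [ A    0  ] [ lambda ] = [ b ]

Solving the linear system:
  x*      = (-2.4737, -2.6842)
  lambda* = (-2.5263)
  f(x*)   = 6.1053

x* = (-2.4737, -2.6842), lambda* = (-2.5263)


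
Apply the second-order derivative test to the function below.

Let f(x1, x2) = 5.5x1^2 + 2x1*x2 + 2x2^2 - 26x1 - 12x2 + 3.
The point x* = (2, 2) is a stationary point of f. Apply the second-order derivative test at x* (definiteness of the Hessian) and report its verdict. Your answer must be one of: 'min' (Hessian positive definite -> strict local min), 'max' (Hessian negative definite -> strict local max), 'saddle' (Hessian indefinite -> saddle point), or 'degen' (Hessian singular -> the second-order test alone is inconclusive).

Compute the Hessian H = grad^2 f:
  H = [[11, 2], [2, 4]]
Verify stationarity: grad f(x*) = H x* + g = (0, 0).
Eigenvalues of H: 3.4689, 11.5311.
Both eigenvalues > 0, so H is positive definite -> x* is a strict local min.

min


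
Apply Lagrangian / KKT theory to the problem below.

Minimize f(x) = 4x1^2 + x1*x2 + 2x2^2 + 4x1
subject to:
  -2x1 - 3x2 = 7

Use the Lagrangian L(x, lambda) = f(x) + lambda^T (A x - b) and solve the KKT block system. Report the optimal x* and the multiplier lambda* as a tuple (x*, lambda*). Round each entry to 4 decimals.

Form the Lagrangian:
  L(x, lambda) = (1/2) x^T Q x + c^T x + lambda^T (A x - b)
Stationarity (grad_x L = 0): Q x + c + A^T lambda = 0.
Primal feasibility: A x = b.

This gives the KKT block system:
  [ Q   A^T ] [ x     ]   [-c ]
  [ A    0  ] [ lambda ] = [ b ]

Solving the linear system:
  x*      = (-0.9342, -1.7105)
  lambda* = (-2.5921)
  f(x*)   = 7.2039

x* = (-0.9342, -1.7105), lambda* = (-2.5921)


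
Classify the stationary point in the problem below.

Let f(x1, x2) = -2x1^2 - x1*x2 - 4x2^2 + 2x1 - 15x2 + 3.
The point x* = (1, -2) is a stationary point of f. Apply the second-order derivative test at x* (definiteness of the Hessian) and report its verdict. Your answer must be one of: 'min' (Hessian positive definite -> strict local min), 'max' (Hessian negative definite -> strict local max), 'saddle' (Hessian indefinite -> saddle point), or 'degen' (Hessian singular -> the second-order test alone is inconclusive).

Compute the Hessian H = grad^2 f:
  H = [[-4, -1], [-1, -8]]
Verify stationarity: grad f(x*) = H x* + g = (0, 0).
Eigenvalues of H: -8.2361, -3.7639.
Both eigenvalues < 0, so H is negative definite -> x* is a strict local max.

max


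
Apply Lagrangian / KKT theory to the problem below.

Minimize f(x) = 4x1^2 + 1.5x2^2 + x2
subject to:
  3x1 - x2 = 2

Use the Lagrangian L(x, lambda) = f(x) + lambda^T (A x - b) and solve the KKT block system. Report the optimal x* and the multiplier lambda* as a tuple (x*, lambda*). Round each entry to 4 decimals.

Form the Lagrangian:
  L(x, lambda) = (1/2) x^T Q x + c^T x + lambda^T (A x - b)
Stationarity (grad_x L = 0): Q x + c + A^T lambda = 0.
Primal feasibility: A x = b.

This gives the KKT block system:
  [ Q   A^T ] [ x     ]   [-c ]
  [ A    0  ] [ lambda ] = [ b ]

Solving the linear system:
  x*      = (0.4286, -0.7143)
  lambda* = (-1.1429)
  f(x*)   = 0.7857

x* = (0.4286, -0.7143), lambda* = (-1.1429)


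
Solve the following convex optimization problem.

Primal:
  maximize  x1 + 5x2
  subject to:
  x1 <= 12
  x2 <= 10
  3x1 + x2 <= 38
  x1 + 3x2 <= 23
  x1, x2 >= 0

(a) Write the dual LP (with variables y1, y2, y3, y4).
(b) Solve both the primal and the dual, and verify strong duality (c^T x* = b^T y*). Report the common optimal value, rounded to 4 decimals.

The standard primal-dual pair for 'max c^T x s.t. A x <= b, x >= 0' is:
  Dual:  min b^T y  s.t.  A^T y >= c,  y >= 0.

So the dual LP is:
  minimize  12y1 + 10y2 + 38y3 + 23y4
  subject to:
    y1 + 3y3 + y4 >= 1
    y2 + y3 + 3y4 >= 5
    y1, y2, y3, y4 >= 0

Solving the primal: x* = (0, 7.6667).
  primal value c^T x* = 38.3333.
Solving the dual: y* = (0, 0, 0, 1.6667).
  dual value b^T y* = 38.3333.
Strong duality: c^T x* = b^T y*. Confirmed.

38.3333


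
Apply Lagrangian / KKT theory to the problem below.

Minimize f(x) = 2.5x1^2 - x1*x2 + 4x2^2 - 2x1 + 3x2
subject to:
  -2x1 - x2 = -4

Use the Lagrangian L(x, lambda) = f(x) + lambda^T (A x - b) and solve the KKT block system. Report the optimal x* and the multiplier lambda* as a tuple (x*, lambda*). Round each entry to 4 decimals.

Form the Lagrangian:
  L(x, lambda) = (1/2) x^T Q x + c^T x + lambda^T (A x - b)
Stationarity (grad_x L = 0): Q x + c + A^T lambda = 0.
Primal feasibility: A x = b.

This gives the KKT block system:
  [ Q   A^T ] [ x     ]   [-c ]
  [ A    0  ] [ lambda ] = [ b ]

Solving the linear system:
  x*      = (1.8537, 0.2927)
  lambda* = (3.4878)
  f(x*)   = 5.561

x* = (1.8537, 0.2927), lambda* = (3.4878)


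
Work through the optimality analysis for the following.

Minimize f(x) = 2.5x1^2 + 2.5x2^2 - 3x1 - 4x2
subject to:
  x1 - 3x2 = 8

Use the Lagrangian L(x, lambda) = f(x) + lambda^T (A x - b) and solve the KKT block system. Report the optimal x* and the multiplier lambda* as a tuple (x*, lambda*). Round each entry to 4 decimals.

Form the Lagrangian:
  L(x, lambda) = (1/2) x^T Q x + c^T x + lambda^T (A x - b)
Stationarity (grad_x L = 0): Q x + c + A^T lambda = 0.
Primal feasibility: A x = b.

This gives the KKT block system:
  [ Q   A^T ] [ x     ]   [-c ]
  [ A    0  ] [ lambda ] = [ b ]

Solving the linear system:
  x*      = (1.58, -2.14)
  lambda* = (-4.9)
  f(x*)   = 21.51

x* = (1.58, -2.14), lambda* = (-4.9)


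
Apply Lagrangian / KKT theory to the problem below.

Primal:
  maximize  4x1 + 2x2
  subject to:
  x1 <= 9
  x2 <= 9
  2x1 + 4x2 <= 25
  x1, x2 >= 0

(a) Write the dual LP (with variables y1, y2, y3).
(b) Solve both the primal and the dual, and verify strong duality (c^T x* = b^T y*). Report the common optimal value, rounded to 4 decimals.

The standard primal-dual pair for 'max c^T x s.t. A x <= b, x >= 0' is:
  Dual:  min b^T y  s.t.  A^T y >= c,  y >= 0.

So the dual LP is:
  minimize  9y1 + 9y2 + 25y3
  subject to:
    y1 + 2y3 >= 4
    y2 + 4y3 >= 2
    y1, y2, y3 >= 0

Solving the primal: x* = (9, 1.75).
  primal value c^T x* = 39.5.
Solving the dual: y* = (3, 0, 0.5).
  dual value b^T y* = 39.5.
Strong duality: c^T x* = b^T y*. Confirmed.

39.5
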